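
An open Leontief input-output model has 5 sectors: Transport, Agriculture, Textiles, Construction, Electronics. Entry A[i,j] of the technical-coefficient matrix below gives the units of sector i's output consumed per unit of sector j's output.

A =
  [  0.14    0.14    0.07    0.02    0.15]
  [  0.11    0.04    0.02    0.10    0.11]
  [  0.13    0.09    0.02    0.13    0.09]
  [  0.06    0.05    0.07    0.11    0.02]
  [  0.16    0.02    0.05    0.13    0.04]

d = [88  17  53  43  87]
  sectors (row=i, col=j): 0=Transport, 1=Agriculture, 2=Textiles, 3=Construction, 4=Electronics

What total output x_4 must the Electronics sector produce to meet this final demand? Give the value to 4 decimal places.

130.9506

Form M = I − A:
  [  0.86   -0.14   -0.07   -0.02   -0.15]
  [ -0.11    0.96   -0.02   -0.10   -0.11]
  [ -0.13   -0.09    0.98   -0.13   -0.09]
  [ -0.06   -0.05   -0.07    0.89   -0.02]
  [ -0.16   -0.02   -0.05   -0.13    0.96]
Leontief inverse L = M⁻¹:
  [  1.2563    0.2039    0.1130    0.1016    0.2324]
  [  0.1885    1.0859    0.0552    0.1580    0.1623]
  [  0.2217    0.1454    1.0613    0.1990    0.1550]
  [  0.1181    0.0879    0.0962    1.1592    0.0617]
  [  0.2409    0.0761    0.0883    0.1876    1.1002]
Total output x = L · d:
  x_0 = 1.2563·88 + 0.2039·17 + 0.1130·53 + 0.1016·43 + 0.2324·87 = 144.5937
  x_1 = 0.1885·88 + 1.0859·17 + 0.0552·53 + 0.1580·43 + 0.1623·87 = 58.8910
  x_2 = 0.2217·88 + 0.1454·17 + 1.0613·53 + 0.1990·43 + 0.1550·87 = 100.2745
  x_3 = 0.1181·88 + 0.0879·17 + 0.0962·53 + 1.1592·43 + 0.0617·87 = 72.2004
  x_4 = 0.2409·88 + 0.0761·17 + 0.0883·53 + 0.1876·43 + 1.1002·87 = 130.9506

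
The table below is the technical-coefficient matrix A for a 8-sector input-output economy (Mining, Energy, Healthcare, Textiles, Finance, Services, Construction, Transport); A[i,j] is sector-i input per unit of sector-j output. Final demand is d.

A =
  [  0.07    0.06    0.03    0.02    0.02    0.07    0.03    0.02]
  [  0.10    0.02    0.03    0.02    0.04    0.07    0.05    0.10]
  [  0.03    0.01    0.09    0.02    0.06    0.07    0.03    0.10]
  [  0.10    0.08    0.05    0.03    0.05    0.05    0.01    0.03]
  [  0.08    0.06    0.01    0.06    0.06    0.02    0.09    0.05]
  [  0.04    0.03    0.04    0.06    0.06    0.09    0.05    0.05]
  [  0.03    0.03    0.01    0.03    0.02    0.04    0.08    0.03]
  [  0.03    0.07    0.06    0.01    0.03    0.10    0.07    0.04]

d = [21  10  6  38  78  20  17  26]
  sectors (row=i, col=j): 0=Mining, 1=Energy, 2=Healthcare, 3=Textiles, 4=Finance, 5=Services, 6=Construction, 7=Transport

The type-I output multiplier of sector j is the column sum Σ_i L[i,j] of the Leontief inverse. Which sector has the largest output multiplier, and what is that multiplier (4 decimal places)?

Form M = I − A:
  [  0.93   -0.06   -0.03   -0.02   -0.02   -0.07   -0.03   -0.02]
  [ -0.10    0.98   -0.03   -0.02   -0.04   -0.07   -0.05   -0.10]
  [ -0.03   -0.01    0.91   -0.02   -0.06   -0.07   -0.03   -0.10]
  [ -0.10   -0.08   -0.05    0.97   -0.05   -0.05   -0.01   -0.03]
  [ -0.08   -0.06   -0.01   -0.06    0.94   -0.02   -0.09   -0.05]
  [ -0.04   -0.03   -0.04   -0.06   -0.06    0.91   -0.05   -0.05]
  [ -0.03   -0.03   -0.01   -0.03   -0.02   -0.04    0.92   -0.03]
  [ -0.03   -0.07   -0.06   -0.01   -0.03   -0.10   -0.07    0.96]
Leontief inverse L = M⁻¹:
  [  1.1010    0.0818    0.0498    0.0367    0.0415    0.1054    0.0557    0.0472]
  [  0.1374    1.0526    0.0571    0.0412    0.0672    0.1180    0.0870    0.1321]
  [  0.0642    0.0396    1.1204    0.0415    0.0900    0.1163    0.0667    0.1363]
  [  0.1412    0.1087    0.0757    1.0502    0.0773    0.0934    0.0420    0.0652]
  [  0.1225    0.0926    0.0330    0.0809    1.0861    0.0620    0.1268    0.0819]
  [  0.0797    0.0612    0.0666    0.0835    0.0899    1.1344    0.0859    0.0840]
  [  0.0540    0.0488    0.0246    0.0437    0.0365    0.0670    1.1037    0.0500]
  [  0.0660    0.0957    0.0863    0.0321    0.0586    0.1451    0.1061    1.0769]
Total output x = L · d:
  x_0 = 1.1010·21 + 0.0818·10 + 0.0498·6 + 0.0367·38 + 0.0415·78 + 0.1054·20 + 0.0557·17 + 0.0472·26 = 33.1485
  x_1 = 0.1374·21 + 1.0526·10 + 0.0571·6 + 0.0412·38 + 0.0672·78 + 0.1180·20 + 0.0870·17 + 0.1321·26 = 27.8318
  x_2 = 0.0642·21 + 0.0396·10 + 1.1204·6 + 0.0415·38 + 0.0900·78 + 0.1163·20 + 0.0667·17 + 0.1363·26 = 24.0636
  x_3 = 0.1412·21 + 0.1087·10 + 0.0757·6 + 1.0502·38 + 0.0773·78 + 0.0934·20 + 0.0420·17 + 0.0652·26 = 54.7142
  x_4 = 0.1225·21 + 0.0926·10 + 0.0330·6 + 0.0809·38 + 1.0861·78 + 0.0620·20 + 0.1268·17 + 0.0819·26 = 97.0084
  x_5 = 0.0797·21 + 0.0612·10 + 0.0666·6 + 0.0835·38 + 0.0899·78 + 1.1344·20 + 0.0859·17 + 0.0840·26 = 39.2070
  x_6 = 0.0540·21 + 0.0488·10 + 0.0246·6 + 0.0437·38 + 0.0365·78 + 0.0670·20 + 1.1037·17 + 0.0500·26 = 27.6746
  x_7 = 0.0660·21 + 0.0957·10 + 0.0863·6 + 0.0321·38 + 0.0586·78 + 0.1451·20 + 0.1061·17 + 1.0769·26 = 41.3561
Output multipliers (column sums of L):
  Mining: 1.7659
  Energy: 1.5809
  Healthcare: 1.5134
  Textiles: 1.4098
  Finance: 1.5468
  Services: 1.8417
  Construction: 1.6739
  Transport: 1.6736

Services (1.8417)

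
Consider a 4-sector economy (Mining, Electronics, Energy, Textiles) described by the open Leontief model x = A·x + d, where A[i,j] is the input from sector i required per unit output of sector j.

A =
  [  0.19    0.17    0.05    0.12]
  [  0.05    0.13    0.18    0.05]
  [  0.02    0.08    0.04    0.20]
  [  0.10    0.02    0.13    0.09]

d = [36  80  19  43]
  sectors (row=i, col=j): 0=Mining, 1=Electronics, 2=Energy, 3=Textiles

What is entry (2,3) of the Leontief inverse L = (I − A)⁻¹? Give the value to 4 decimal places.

L[2,3] = 0.2577

Form M = I − A:
  [  0.81   -0.17   -0.05   -0.12]
  [ -0.05    0.87   -0.18   -0.05]
  [ -0.02   -0.08    0.96   -0.20]
  [ -0.10   -0.02   -0.13    0.91]
Leontief inverse L = M⁻¹:
  [  1.2814    0.2688    0.1464    0.2159]
  [  0.0962    1.1940    0.2468    0.1325]
  [  0.0665    0.1203    1.1026    0.2577]
  [  0.1524    0.0730    0.1790    1.1624]
Total output x = L · d:
  x_0 = 1.2814·36 + 0.2688·80 + 0.1464·19 + 0.2159·43 = 79.7031
  x_1 = 0.0962·36 + 1.1940·80 + 0.2468·19 + 0.1325·43 = 109.3666
  x_2 = 0.0665·36 + 0.1203·80 + 1.1026·19 + 0.2577·43 = 44.0467
  x_3 = 0.1524·36 + 0.0730·80 + 0.1790·19 + 1.1624·43 = 64.7074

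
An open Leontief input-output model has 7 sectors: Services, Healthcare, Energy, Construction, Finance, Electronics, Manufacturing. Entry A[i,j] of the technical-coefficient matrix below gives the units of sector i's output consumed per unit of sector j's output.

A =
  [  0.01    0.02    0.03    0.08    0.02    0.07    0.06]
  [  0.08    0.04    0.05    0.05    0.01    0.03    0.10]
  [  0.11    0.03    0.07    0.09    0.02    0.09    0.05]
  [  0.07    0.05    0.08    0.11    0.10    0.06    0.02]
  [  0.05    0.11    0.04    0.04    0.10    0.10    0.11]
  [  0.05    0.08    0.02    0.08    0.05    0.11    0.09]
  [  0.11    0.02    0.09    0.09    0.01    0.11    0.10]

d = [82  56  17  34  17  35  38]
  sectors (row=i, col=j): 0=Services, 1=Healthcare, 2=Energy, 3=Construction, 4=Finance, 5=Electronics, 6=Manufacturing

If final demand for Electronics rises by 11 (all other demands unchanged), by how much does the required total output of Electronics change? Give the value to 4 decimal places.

Form M = I − A:
  [  0.99   -0.02   -0.03   -0.08   -0.02   -0.07   -0.06]
  [ -0.08    0.96   -0.05   -0.05   -0.01   -0.03   -0.10]
  [ -0.11   -0.03    0.93   -0.09   -0.02   -0.09   -0.05]
  [ -0.07   -0.05   -0.08    0.89   -0.10   -0.06   -0.02]
  [ -0.05   -0.11   -0.04   -0.04    0.90   -0.10   -0.11]
  [ -0.05   -0.08   -0.02   -0.08   -0.05    0.89   -0.09]
  [ -0.11   -0.02   -0.09   -0.09   -0.01   -0.11    0.90]
Leontief inverse L = M⁻¹:
  [  1.0488    0.0474    0.0613    0.1257    0.0467    0.1162    0.0987]
  [  0.1255    1.0664    0.0878    0.1040    0.0344    0.0837    0.1466]
  [  0.1632    0.0684    1.1140    0.1587    0.0567    0.1581    0.1066]
  [  0.1291    0.0978    0.1283    1.1807    0.1463    0.1328    0.0840]
  [  0.1202    0.1619    0.0943    0.1168    1.1430    0.1845    0.1920]
  [  0.1099    0.1243    0.0677    0.1500    0.0895    1.1829    0.1575]
  [  0.1750    0.0631    0.1430    0.1712    0.0504    0.1918    1.1669]
Total output x = L · d:
  x_0 = 1.0488·82 + 0.0474·56 + 0.0613·17 + 0.1257·34 + 0.0467·17 + 0.1162·35 + 0.0987·38 = 102.5835
  x_1 = 0.1255·82 + 1.0664·56 + 0.0878·17 + 0.1040·34 + 0.0344·17 + 0.0837·35 + 0.1466·38 = 84.1273
  x_2 = 0.1632·82 + 0.0684·56 + 1.1140·17 + 0.1587·34 + 0.0567·17 + 0.1581·35 + 0.1066·38 = 52.0963
  x_3 = 0.1291·82 + 0.0978·56 + 0.1283·17 + 1.1807·34 + 0.1463·17 + 0.1328·35 + 0.0840·38 = 68.7099
  x_4 = 0.1202·82 + 0.1619·56 + 0.0943·17 + 0.1168·34 + 1.1430·17 + 0.1845·35 + 0.1920·38 = 57.6816
  x_5 = 0.1099·82 + 0.1243·56 + 0.0677·17 + 0.1500·34 + 0.0895·17 + 1.1829·35 + 0.1575·38 = 71.1306
  x_6 = 0.1750·82 + 0.0631·56 + 0.1430·17 + 0.1712·34 + 0.0504·17 + 0.1918·35 + 1.1669·38 = 78.0450
Δx_5 = L[5,5] · Δd_5 = 1.1829 · 11 = 13.0119

13.0119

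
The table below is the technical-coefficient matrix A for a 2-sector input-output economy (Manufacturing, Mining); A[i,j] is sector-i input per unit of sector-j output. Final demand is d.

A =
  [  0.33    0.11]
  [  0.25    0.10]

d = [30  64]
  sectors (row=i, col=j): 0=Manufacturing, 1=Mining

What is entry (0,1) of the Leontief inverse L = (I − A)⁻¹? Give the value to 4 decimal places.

Form M = I − A:
  [  0.67   -0.11]
  [ -0.25    0.90]
Leontief inverse L = M⁻¹:
  [  1.5639    0.1911]
  [  0.4344    1.1642]
Total output x = L · d:
  x_0 = 1.5639·30 + 0.1911·64 = 59.1486
  x_1 = 0.4344·30 + 1.1642·64 = 87.5413

L[0,1] = 0.1911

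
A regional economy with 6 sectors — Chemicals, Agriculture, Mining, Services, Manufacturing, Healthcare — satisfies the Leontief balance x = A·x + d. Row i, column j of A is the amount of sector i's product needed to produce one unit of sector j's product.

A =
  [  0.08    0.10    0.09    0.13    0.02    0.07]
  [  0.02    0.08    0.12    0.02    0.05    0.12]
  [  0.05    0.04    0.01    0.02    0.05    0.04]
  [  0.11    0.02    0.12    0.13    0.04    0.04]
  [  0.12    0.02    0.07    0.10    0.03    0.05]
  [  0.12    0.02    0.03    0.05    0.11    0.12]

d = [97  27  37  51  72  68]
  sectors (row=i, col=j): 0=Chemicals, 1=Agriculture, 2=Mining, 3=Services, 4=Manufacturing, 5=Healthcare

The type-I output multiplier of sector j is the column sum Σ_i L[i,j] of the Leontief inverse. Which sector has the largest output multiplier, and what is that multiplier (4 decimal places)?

Form M = I − A:
  [  0.92   -0.10   -0.09   -0.13   -0.02   -0.07]
  [ -0.02    0.92   -0.12   -0.02   -0.05   -0.12]
  [ -0.05   -0.04    0.99   -0.02   -0.05   -0.04]
  [ -0.11   -0.02   -0.12    0.87   -0.04   -0.04]
  [ -0.12   -0.02   -0.07   -0.10    0.97   -0.05]
  [ -0.12   -0.02   -0.03   -0.05   -0.11    0.88]
Leontief inverse L = M⁻¹:
  [  1.1462    0.1396    0.1527    0.1925    0.0613    0.1294]
  [  0.0741    1.1090    0.1600    0.0604    0.0890    0.1722]
  [  0.0811    0.0579    1.0373    0.0490    0.0678    0.0676]
  [  0.1748    0.0561    0.1754    1.1945    0.0748    0.0881]
  [  0.1771    0.0530    0.1195    0.1578    1.0607    0.0942]
  [  0.1928    0.0560    0.0847    0.1169    0.1495    1.1770]
Total output x = L · d:
  x_0 = 1.1462·97 + 0.1396·27 + 0.1527·37 + 0.1925·51 + 0.0613·72 + 0.1294·68 = 143.6238
  x_1 = 0.0741·97 + 1.1090·27 + 0.1600·37 + 0.0604·51 + 0.0890·72 + 0.1722·68 = 64.2379
  x_2 = 0.0811·97 + 0.0579·27 + 1.0373·37 + 0.0490·51 + 0.0678·72 + 0.0676·68 = 59.7910
  x_3 = 0.1748·97 + 0.0561·27 + 0.1754·37 + 1.1945·51 + 0.0748·72 + 0.0881·68 = 97.2609
  x_4 = 0.1771·97 + 0.0530·27 + 0.1195·37 + 0.1578·51 + 1.0607·72 + 0.0942·68 = 113.8523
  x_5 = 0.1928·97 + 0.0560·27 + 0.0847·37 + 0.1169·51 + 0.1495·72 + 1.1770·68 = 120.1138
Output multipliers (column sums of L):
  Chemicals: 1.8462
  Agriculture: 1.4716
  Mining: 1.7296
  Services: 1.7710
  Manufacturing: 1.5030
  Healthcare: 1.7284

Chemicals (1.8462)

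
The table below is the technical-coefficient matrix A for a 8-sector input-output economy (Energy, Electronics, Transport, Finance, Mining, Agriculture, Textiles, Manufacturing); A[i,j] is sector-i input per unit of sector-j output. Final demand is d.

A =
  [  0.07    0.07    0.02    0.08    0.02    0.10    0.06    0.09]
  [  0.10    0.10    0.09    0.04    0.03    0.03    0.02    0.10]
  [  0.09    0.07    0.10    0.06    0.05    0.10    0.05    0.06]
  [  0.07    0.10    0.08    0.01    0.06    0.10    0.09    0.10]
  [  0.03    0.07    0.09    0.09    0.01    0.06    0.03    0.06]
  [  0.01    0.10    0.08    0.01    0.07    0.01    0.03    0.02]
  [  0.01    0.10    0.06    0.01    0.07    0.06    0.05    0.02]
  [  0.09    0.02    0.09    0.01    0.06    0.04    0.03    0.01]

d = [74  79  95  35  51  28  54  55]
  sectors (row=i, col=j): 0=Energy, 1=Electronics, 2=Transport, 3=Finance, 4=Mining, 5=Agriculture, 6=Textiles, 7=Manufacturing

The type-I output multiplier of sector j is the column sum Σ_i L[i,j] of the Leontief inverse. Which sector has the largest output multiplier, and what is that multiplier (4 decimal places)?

Form M = I − A:
  [  0.93   -0.07   -0.02   -0.08   -0.02   -0.10   -0.06   -0.09]
  [ -0.10    0.90   -0.09   -0.04   -0.03   -0.03   -0.02   -0.10]
  [ -0.09   -0.07    0.90   -0.06   -0.05   -0.10   -0.05   -0.06]
  [ -0.07   -0.10   -0.08    0.99   -0.06   -0.10   -0.09   -0.10]
  [ -0.03   -0.07   -0.09   -0.09    0.99   -0.06   -0.03   -0.06]
  [ -0.01   -0.10   -0.08   -0.01   -0.07    0.99   -0.03   -0.02]
  [ -0.01   -0.10   -0.06   -0.01   -0.07   -0.06    0.95   -0.02]
  [ -0.09   -0.02   -0.09   -0.01   -0.06   -0.04   -0.03    0.99]
Leontief inverse L = M⁻¹:
  [  1.1266    0.1438    0.0907    0.1123    0.0652    0.1545    0.1010    0.1429]
  [  0.1673    1.1720    0.1635    0.0805    0.0725    0.0916    0.0617    0.1591]
  [  0.1571    0.1558    1.1832    0.1037    0.1002    0.1676    0.0977    0.1236]
  [  0.1378    0.1862    0.1661    1.0536    0.1116    0.1642    0.1350    0.1606]
  [  0.0855    0.1366    0.1570    0.1204    1.0507    0.1131    0.0682    0.1106]
  [  0.0527    0.1502    0.1322    0.0389    0.0963    1.0489    0.0552    0.0600]
  [  0.0532    0.1577    0.1175    0.0395    0.1012    0.0999    1.0775    0.0618]
  [  0.1304    0.0719    0.1392    0.0420    0.0883    0.0850    0.0597    1.0502]
Total output x = L · d:
  x_0 = 1.1266·74 + 0.1438·79 + 0.0907·95 + 0.1123·35 + 0.0652·51 + 0.1545·28 + 0.1010·54 + 0.1429·55 = 128.2476
  x_1 = 0.1673·74 + 1.1720·79 + 0.1635·95 + 0.0805·35 + 0.0725·51 + 0.0916·28 + 0.0617·54 + 0.1591·55 = 141.6647
  x_2 = 0.1571·74 + 0.1558·79 + 1.1832·95 + 0.1037·35 + 0.1002·51 + 0.1676·28 + 0.0977·54 + 0.1236·55 = 161.8415
  x_3 = 0.1378·74 + 0.1862·79 + 0.1661·95 + 1.0536·35 + 0.1116·51 + 0.1642·28 + 0.1350·54 + 0.1606·55 = 103.9737
  x_4 = 0.0855·74 + 0.1366·79 + 0.1570·95 + 0.1204·35 + 1.0507·51 + 0.1131·28 + 0.0682·54 + 0.1106·55 = 102.7576
  x_5 = 0.0527·74 + 0.1502·79 + 0.1322·95 + 0.0389·35 + 0.0963·51 + 1.0489·28 + 0.0552·54 + 0.0600·55 = 70.2439
  x_6 = 0.0532·74 + 0.1577·79 + 0.1175·95 + 0.0395·35 + 0.1012·51 + 0.0999·28 + 1.0775·54 + 0.0618·55 = 98.4891
  x_7 = 0.1304·74 + 0.0719·79 + 0.1392·95 + 0.0420·35 + 0.0883·51 + 0.0850·28 + 0.0597·54 + 1.0502·55 = 97.8898
Output multipliers (column sums of L):
  Energy: 1.9106
  Electronics: 2.1742
  Transport: 2.1494
  Finance: 1.5909
  Mining: 1.6860
  Agriculture: 1.9248
  Textiles: 1.6560
  Manufacturing: 1.8689

Electronics (2.1742)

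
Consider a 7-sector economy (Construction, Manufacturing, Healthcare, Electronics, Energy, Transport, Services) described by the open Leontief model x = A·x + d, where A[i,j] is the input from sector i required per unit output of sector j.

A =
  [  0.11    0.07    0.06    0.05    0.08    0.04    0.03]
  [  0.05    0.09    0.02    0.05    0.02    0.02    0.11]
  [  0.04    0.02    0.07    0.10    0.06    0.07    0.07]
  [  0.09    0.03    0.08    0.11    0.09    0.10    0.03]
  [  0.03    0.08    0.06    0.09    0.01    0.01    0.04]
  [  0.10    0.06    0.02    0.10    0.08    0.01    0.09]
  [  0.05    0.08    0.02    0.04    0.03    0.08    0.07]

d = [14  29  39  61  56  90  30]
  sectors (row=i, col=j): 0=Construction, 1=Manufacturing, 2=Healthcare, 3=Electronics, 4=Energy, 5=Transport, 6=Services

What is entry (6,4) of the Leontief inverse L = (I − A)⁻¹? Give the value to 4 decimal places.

L[6,4] = 0.0632

Form M = I − A:
  [  0.89   -0.07   -0.06   -0.05   -0.08   -0.04   -0.03]
  [ -0.05    0.91   -0.02   -0.05   -0.02   -0.02   -0.11]
  [ -0.04   -0.02    0.93   -0.10   -0.06   -0.07   -0.07]
  [ -0.09   -0.03   -0.08    0.89   -0.09   -0.10   -0.03]
  [ -0.03   -0.08   -0.06   -0.09    0.99   -0.01   -0.04]
  [ -0.10   -0.06   -0.02   -0.10   -0.08    0.99   -0.09]
  [ -0.05   -0.08   -0.02   -0.04   -0.03   -0.08    0.93]
Leontief inverse L = M⁻¹:
  [  1.1619    0.1170    0.0976    0.1066    0.1201    0.0742    0.0745]
  [  0.0907    1.1309    0.0456    0.0914    0.0500    0.0516    0.1502]
  [  0.0918    0.0630    1.1078    0.1610    0.1028    0.1098    0.1140]
  [  0.1562    0.0835    0.1281    1.1861    0.1441    0.1450    0.0830]
  [  0.0677    0.1124    0.0879    0.1333    1.0409    0.0413    0.0752]
  [  0.1546    0.1102    0.0593    0.1579    0.1217    1.0508    0.1345]
  [  0.0944    0.1216    0.0464    0.0860    0.0632    0.1088    1.1122]
Total output x = L · d:
  x_0 = 1.1619·14 + 0.1170·29 + 0.0976·39 + 0.1066·61 + 0.1201·56 + 0.0742·90 + 0.0745·30 = 45.6127
  x_1 = 0.0907·14 + 1.1309·29 + 0.0456·39 + 0.0914·61 + 0.0500·56 + 0.0516·90 + 0.1502·30 = 53.3669
  x_2 = 0.0918·14 + 0.0630·29 + 1.1078·39 + 0.1610·61 + 0.1028·56 + 0.1098·90 + 0.1140·30 = 75.2072
  x_3 = 0.1562·14 + 0.0835·29 + 0.1281·39 + 1.1861·61 + 0.1441·56 + 0.1450·90 + 0.0830·30 = 105.5679
  x_4 = 0.0677·14 + 0.1124·29 + 0.0879·39 + 0.1333·61 + 1.0409·56 + 0.0413·90 + 0.0752·30 = 80.0227
  x_5 = 0.1546·14 + 0.1102·29 + 0.0593·39 + 0.1579·61 + 0.1217·56 + 1.0508·90 + 0.1345·30 = 122.7271
  x_6 = 0.0944·14 + 0.1216·29 + 0.0464·39 + 0.0860·61 + 0.0632·56 + 0.1088·90 + 1.1122·30 = 58.5975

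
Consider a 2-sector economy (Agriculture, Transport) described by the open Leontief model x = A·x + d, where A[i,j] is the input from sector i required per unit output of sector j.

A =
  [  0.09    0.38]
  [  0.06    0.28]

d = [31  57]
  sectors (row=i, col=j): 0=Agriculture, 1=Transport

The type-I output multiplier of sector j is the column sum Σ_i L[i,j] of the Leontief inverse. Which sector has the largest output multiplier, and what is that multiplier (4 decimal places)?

Form M = I − A:
  [  0.91   -0.38]
  [ -0.06    0.72]
Leontief inverse L = M⁻¹:
  [  1.1385    0.6009]
  [  0.0949    1.4390]
Total output x = L · d:
  x_0 = 1.1385·31 + 0.6009·57 = 69.5446
  x_1 = 0.0949·31 + 1.4390·57 = 84.9620
Output multipliers (column sums of L):
  Agriculture: 1.2334
  Transport: 2.0398

Transport (2.0398)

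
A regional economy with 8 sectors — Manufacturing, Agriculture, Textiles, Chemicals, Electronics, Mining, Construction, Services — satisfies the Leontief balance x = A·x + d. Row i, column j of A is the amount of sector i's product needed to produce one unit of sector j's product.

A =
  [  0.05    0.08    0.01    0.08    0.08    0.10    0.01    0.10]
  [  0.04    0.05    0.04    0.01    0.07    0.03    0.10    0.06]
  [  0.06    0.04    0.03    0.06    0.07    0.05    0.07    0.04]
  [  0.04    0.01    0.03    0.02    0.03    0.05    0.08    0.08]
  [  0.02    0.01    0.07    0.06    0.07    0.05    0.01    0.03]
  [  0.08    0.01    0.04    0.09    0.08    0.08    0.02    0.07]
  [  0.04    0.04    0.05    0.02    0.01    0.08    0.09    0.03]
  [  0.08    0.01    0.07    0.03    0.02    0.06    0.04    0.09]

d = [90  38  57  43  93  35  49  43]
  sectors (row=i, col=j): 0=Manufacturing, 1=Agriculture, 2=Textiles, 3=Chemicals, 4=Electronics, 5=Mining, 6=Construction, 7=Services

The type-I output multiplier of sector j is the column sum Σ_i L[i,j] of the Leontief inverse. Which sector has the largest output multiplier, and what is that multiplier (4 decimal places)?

Form M = I − A:
  [  0.95   -0.08   -0.01   -0.08   -0.08   -0.10   -0.01   -0.10]
  [ -0.04    0.95   -0.04   -0.01   -0.07   -0.03   -0.10   -0.06]
  [ -0.06   -0.04    0.97   -0.06   -0.07   -0.05   -0.07   -0.04]
  [ -0.04   -0.01   -0.03    0.98   -0.03   -0.05   -0.08   -0.08]
  [ -0.02   -0.01   -0.07   -0.06    0.93   -0.05   -0.01   -0.03]
  [ -0.08   -0.01   -0.04   -0.09   -0.08    0.92   -0.02   -0.07]
  [ -0.04   -0.04   -0.05   -0.02   -0.01   -0.08    0.91   -0.03]
  [ -0.08   -0.01   -0.07   -0.03   -0.02   -0.06   -0.04    0.91]
Leontief inverse L = M⁻¹:
  [  1.0960    0.1023    0.0486    0.1211    0.1266    0.1531    0.0494    0.1576]
  [  0.0735    1.0708    0.0707    0.0400    0.1034    0.0727    0.1345    0.0987]
  [  0.0952    0.0611    1.0604    0.0933    0.1067    0.0954    0.1045    0.0836]
  [  0.0718    0.0267    0.0560    1.0474    0.0575    0.0887    0.1078    0.1165]
  [  0.0474    0.0234    0.0932    0.0873    1.0997    0.0826    0.0346    0.0623]
  [  0.1220    0.0315    0.0738    0.1312    0.1232    1.1318    0.0537    0.1232]
  [  0.0734    0.0596    0.0755    0.0499    0.0420    0.1210    1.1225    0.0674]
  [  0.1192    0.0315    0.0987    0.0656    0.0565    0.1063    0.0710    1.1366]
Total output x = L · d:
  x_0 = 1.0960·90 + 0.1023·38 + 0.0486·57 + 0.1211·43 + 0.1266·93 + 0.1531·35 + 0.0494·49 + 0.1576·43 = 136.8419
  x_1 = 0.0735·90 + 1.0708·38 + 0.0707·57 + 0.0400·43 + 0.1034·93 + 0.0727·35 + 0.1345·49 + 0.0987·43 = 76.0452
  x_2 = 0.0952·90 + 0.0611·38 + 1.0604·57 + 0.0933·43 + 0.1067·93 + 0.0954·35 + 0.1045·49 + 0.0836·43 = 97.3167
  x_3 = 0.0718·90 + 0.0267·38 + 0.0560·57 + 1.0474·43 + 0.0575·93 + 0.0887·35 + 0.1078·49 + 0.1165·43 = 74.4518
  x_4 = 0.0474·90 + 0.0234·38 + 0.0932·57 + 0.0873·43 + 1.0997·93 + 0.0826·35 + 0.0346·49 + 0.0623·43 = 123.7555
  x_5 = 0.1220·90 + 0.0315·38 + 0.0738·57 + 0.1312·43 + 0.1232·93 + 1.1318·35 + 0.0537·49 + 0.1232·43 = 81.0301
  x_6 = 0.0734·90 + 0.0596·38 + 0.0755·57 + 0.0499·43 + 0.0420·93 + 0.1210·35 + 1.1225·49 + 0.0674·43 = 81.3640
  x_7 = 0.1192·90 + 0.0315·38 + 0.0987·57 + 0.0656·43 + 0.0565·93 + 0.1063·35 + 0.0710·49 + 1.1366·43 = 81.6978
Output multipliers (column sums of L):
  Manufacturing: 1.6985
  Agriculture: 1.4069
  Textiles: 1.5769
  Chemicals: 1.6358
  Electronics: 1.7157
  Mining: 1.8516
  Construction: 1.6780
  Services: 1.8457

Mining (1.8516)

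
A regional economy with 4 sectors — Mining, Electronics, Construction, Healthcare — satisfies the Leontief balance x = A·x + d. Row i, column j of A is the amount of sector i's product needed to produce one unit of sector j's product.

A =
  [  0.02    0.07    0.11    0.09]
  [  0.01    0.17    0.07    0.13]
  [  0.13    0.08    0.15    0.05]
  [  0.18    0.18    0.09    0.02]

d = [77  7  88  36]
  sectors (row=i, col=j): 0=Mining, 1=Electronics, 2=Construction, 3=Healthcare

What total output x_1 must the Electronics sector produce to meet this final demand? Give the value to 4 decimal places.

Form M = I − A:
  [  0.98   -0.07   -0.11   -0.09]
  [ -0.01    0.83   -0.07   -0.13]
  [ -0.13   -0.08    0.85   -0.05]
  [ -0.18   -0.18   -0.09    0.98]
Leontief inverse L = M⁻¹:
  [  1.0660    0.1323    0.1619    0.1237]
  [  0.0633    1.2618    0.1312    0.1799]
  [  0.1822    0.1549    1.2234    0.0997]
  [  0.2241    0.2703    0.1662    1.0853]
Total output x = L · d:
  x_0 = 1.0660·77 + 0.1323·7 + 0.1619·88 + 0.1237·36 = 101.7105
  x_1 = 0.0633·77 + 1.2618·7 + 0.1312·88 + 0.1799·36 = 31.7256
  x_2 = 0.1822·77 + 0.1549·7 + 1.2234·88 + 0.0997·36 = 126.3562
  x_3 = 0.2241·77 + 0.2703·7 + 0.1662·88 + 1.0853·36 = 72.8475

31.7256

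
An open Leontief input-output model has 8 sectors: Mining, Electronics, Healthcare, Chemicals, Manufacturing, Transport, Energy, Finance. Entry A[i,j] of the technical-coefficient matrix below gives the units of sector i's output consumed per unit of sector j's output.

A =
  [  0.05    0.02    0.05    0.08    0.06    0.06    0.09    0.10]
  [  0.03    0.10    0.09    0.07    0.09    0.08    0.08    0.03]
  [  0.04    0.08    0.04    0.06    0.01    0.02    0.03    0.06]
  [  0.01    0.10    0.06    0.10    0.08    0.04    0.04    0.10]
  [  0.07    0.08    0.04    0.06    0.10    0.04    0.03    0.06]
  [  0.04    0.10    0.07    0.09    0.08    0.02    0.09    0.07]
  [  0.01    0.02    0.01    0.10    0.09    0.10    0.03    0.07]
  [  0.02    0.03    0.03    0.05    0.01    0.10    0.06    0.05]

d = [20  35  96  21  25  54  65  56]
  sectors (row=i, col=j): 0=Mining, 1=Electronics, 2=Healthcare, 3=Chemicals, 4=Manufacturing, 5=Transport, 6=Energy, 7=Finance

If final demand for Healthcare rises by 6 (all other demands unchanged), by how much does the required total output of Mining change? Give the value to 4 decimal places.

0.5620

Form M = I − A:
  [  0.95   -0.02   -0.05   -0.08   -0.06   -0.06   -0.09   -0.10]
  [ -0.03    0.90   -0.09   -0.07   -0.09   -0.08   -0.08   -0.03]
  [ -0.04   -0.08    0.96   -0.06   -0.01   -0.02   -0.03   -0.06]
  [ -0.01   -0.10   -0.06    0.90   -0.08   -0.04   -0.04   -0.10]
  [ -0.07   -0.08   -0.04   -0.06    0.90   -0.04   -0.03   -0.06]
  [ -0.04   -0.10   -0.07   -0.09   -0.08    0.98   -0.09   -0.07]
  [ -0.01   -0.02   -0.01   -0.10   -0.09   -0.10    0.97   -0.07]
  [ -0.02   -0.03   -0.03   -0.05   -0.01   -0.10   -0.06    0.95]
Leontief inverse L = M⁻¹:
  [  1.0796    0.0817    0.0937    0.1532    0.1211    0.1171    0.1409    0.1649]
  [  0.0666    1.1793    0.1453    0.1534    0.1651    0.1407    0.1387    0.1006]
  [  0.0594    0.1249    1.0736    0.1090    0.0512    0.0595    0.0669    0.1020]
  [  0.0419    0.1729    0.1112    1.1749    0.1458    0.0992    0.0939    0.1640]
  [  0.1025    0.1438    0.0867    0.1286    1.1625    0.0931    0.0814    0.1206]
  [  0.0736    0.1731    0.1219    0.1705    0.1512    1.0837    0.1457    0.1390]
  [  0.0374    0.0810    0.0517    0.1639    0.1476    0.1453    1.0753    0.1263]
  [  0.0401    0.0769    0.0633    0.1030    0.0545    0.1382    0.0985    1.0950]
Total output x = L · d:
  x_0 = 1.0796·20 + 0.0817·35 + 0.0937·96 + 0.1532·21 + 0.1211·25 + 0.1171·54 + 0.1409·65 + 0.1649·56 = 64.4093
  x_1 = 0.0666·20 + 1.1793·35 + 0.1453·96 + 0.1534·21 + 0.1651·25 + 0.1407·54 + 0.1387·65 + 0.1006·56 = 86.1575
  x_2 = 0.0594·20 + 0.1249·35 + 1.0736·96 + 0.1090·21 + 0.0512·25 + 0.0595·54 + 0.0669·65 + 0.1020·56 = 125.4814
  x_3 = 0.0419·20 + 0.1729·35 + 0.1112·96 + 1.1749·21 + 0.1458·25 + 0.0992·54 + 0.0939·65 + 0.1640·56 = 66.5237
  x_4 = 0.1025·20 + 0.1438·35 + 0.0867·96 + 0.1286·21 + 1.1625·25 + 0.0931·54 + 0.0814·65 + 0.1206·56 = 64.2431
  x_5 = 0.0736·20 + 0.1731·35 + 0.1219·96 + 0.1705·21 + 0.1512·25 + 1.0837·54 + 0.1457·65 + 0.1390·56 = 102.3739
  x_6 = 0.0374·20 + 0.0810·35 + 0.0517·96 + 0.1639·21 + 0.1476·25 + 0.1453·54 + 1.0753·65 + 0.1263·56 = 100.4884
  x_7 = 0.0401·20 + 0.0769·35 + 0.0633·96 + 0.1030·21 + 0.0545·25 + 0.1382·54 + 0.0985·65 + 1.0950·56 = 88.2870
Δx_0 = L[0,2] · Δd_2 = 0.0937 · 6 = 0.5620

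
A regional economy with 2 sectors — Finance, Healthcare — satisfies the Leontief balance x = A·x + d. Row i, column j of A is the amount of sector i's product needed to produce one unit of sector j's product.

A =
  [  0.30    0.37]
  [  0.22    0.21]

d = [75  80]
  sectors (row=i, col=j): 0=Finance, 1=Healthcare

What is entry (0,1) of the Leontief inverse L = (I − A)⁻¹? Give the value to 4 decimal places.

L[0,1] = 0.7846

Form M = I − A:
  [  0.70   -0.37]
  [ -0.22    0.79]
Leontief inverse L = M⁻¹:
  [  1.6751    0.7846]
  [  0.4665    1.4843]
Total output x = L · d:
  x_0 = 1.6751·75 + 0.7846·80 = 188.4012
  x_1 = 0.4665·75 + 1.4843·80 = 153.7320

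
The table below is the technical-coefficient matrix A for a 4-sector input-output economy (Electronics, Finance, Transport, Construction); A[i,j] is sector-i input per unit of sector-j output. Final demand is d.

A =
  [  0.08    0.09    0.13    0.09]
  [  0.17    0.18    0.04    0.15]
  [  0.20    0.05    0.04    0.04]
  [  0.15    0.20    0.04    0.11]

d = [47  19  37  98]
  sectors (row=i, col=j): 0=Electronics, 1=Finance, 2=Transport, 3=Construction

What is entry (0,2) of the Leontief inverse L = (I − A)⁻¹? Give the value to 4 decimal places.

L[0,2] = 0.1743

Form M = I − A:
  [  0.92   -0.09   -0.13   -0.09]
  [ -0.17    0.82   -0.04   -0.15]
  [ -0.20   -0.05    0.96   -0.04]
  [ -0.15   -0.20   -0.04    0.89]
Leontief inverse L = M⁻¹:
  [  1.1836    0.1790    0.1743    0.1577]
  [  0.3103    1.3234    0.1080    0.2593]
  [  0.2745    0.1201    1.0879    0.0969]
  [  0.2816    0.3330    0.1025    1.2128]
Total output x = L · d:
  x_0 = 1.1836·47 + 0.1790·19 + 0.1743·37 + 0.1577·98 = 80.9360
  x_1 = 0.3103·47 + 1.3234·19 + 0.1080·37 + 0.2593·98 = 69.1308
  x_2 = 0.2745·47 + 0.1201·19 + 1.0879·37 + 0.0969·98 = 64.9292
  x_3 = 0.2816·47 + 0.3330·19 + 0.1025·37 + 1.2128·98 = 142.2064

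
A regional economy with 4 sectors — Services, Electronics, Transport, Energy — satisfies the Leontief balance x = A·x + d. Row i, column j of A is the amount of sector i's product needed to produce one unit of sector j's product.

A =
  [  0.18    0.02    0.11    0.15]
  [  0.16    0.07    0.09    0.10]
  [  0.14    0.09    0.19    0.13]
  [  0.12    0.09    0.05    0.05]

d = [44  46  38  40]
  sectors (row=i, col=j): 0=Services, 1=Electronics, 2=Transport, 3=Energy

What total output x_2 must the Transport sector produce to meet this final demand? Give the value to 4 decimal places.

Form M = I − A:
  [  0.82   -0.02   -0.11   -0.15]
  [ -0.16    0.93   -0.09   -0.10]
  [ -0.14   -0.09    0.81   -0.13]
  [ -0.12   -0.09   -0.05    0.95]
Leontief inverse L = M⁻¹:
  [  1.3025    0.0706    0.1996    0.2404]
  [  0.2741    1.1157    0.1726    0.1843]
  [  0.2886    0.1559    1.3059    0.2407]
  [  0.2057    0.1228    0.1103    1.1131]
Total output x = L · d:
  x_0 = 1.3025·44 + 0.0706·46 + 0.1996·38 + 0.2404·40 = 77.7588
  x_1 = 0.2741·44 + 1.1157·46 + 0.1726·38 + 0.1843·40 = 77.3162
  x_2 = 0.2886·44 + 0.1559·46 + 1.3059·38 + 0.2407·40 = 79.1220
  x_3 = 0.2057·44 + 0.1228·46 + 0.1103·38 + 1.1131·40 = 63.4164

79.1220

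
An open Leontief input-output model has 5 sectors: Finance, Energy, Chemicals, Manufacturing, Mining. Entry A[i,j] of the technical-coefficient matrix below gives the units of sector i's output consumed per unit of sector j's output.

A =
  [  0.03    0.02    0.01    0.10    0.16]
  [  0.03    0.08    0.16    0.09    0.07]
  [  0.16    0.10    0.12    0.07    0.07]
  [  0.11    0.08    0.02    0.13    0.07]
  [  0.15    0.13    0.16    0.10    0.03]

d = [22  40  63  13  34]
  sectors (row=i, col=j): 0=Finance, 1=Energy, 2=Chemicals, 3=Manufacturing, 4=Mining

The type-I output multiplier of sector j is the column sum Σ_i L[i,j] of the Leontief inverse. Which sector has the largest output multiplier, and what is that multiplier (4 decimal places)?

Form M = I − A:
  [  0.97   -0.02   -0.01   -0.10   -0.16]
  [ -0.03    0.92   -0.16   -0.09   -0.07]
  [ -0.16   -0.10    0.88   -0.07   -0.07]
  [ -0.11   -0.08   -0.02    0.87   -0.07]
  [ -0.15   -0.13   -0.16   -0.10    0.97]
Leontief inverse L = M⁻¹:
  [  1.0938    0.0736    0.0663    0.1619    0.2022]
  [  0.1137    1.1482    0.2376    0.1660    0.1307]
  [  0.2449    0.1711    1.2013    0.1599    0.1510]
  [  0.1739    0.1355    0.0778    1.2048    0.1310]
  [  0.2427    0.2075    0.2483    0.1979    1.1181]
Total output x = L · d:
  x_0 = 1.0938·22 + 0.0736·40 + 0.0663·63 + 0.1619·13 + 0.2022·34 = 40.1616
  x_1 = 0.1137·22 + 1.1482·40 + 0.2376·63 + 0.1660·13 + 0.1307·34 = 70.0005
  x_2 = 0.2449·22 + 0.1711·40 + 1.2013·63 + 0.1599·13 + 0.1510·34 = 95.1310
  x_3 = 0.1739·22 + 0.1355·40 + 0.0778·63 + 1.2048·13 + 0.1310·34 = 34.2657
  x_4 = 0.2427·22 + 0.2075·40 + 0.2483·63 + 0.1979·13 + 1.1181·34 = 69.8679
Output multipliers (column sums of L):
  Finance: 1.8691
  Energy: 1.7359
  Chemicals: 1.8313
  Manufacturing: 1.8904
  Mining: 1.7331

Manufacturing (1.8904)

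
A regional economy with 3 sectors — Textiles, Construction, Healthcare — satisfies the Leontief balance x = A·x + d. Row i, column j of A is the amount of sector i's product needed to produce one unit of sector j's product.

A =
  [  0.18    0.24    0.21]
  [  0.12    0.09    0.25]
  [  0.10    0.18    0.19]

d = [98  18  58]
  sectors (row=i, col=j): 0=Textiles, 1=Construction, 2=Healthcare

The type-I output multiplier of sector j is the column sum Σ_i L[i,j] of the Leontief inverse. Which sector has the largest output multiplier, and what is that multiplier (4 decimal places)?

Healthcare (2.3296)

Form M = I − A:
  [  0.82   -0.24   -0.21]
  [ -0.12    0.91   -0.25]
  [ -0.10   -0.18    0.81]
Leontief inverse L = M⁻¹:
  [  1.3451    0.4513    0.4880]
  [  0.2375    1.2500    0.4474]
  [  0.2188    0.3335    1.3942]
Total output x = L · d:
  x_0 = 1.3451·98 + 0.4513·18 + 0.4880·58 = 168.2432
  x_1 = 0.2375·98 + 1.2500·18 + 0.4474·58 = 71.7228
  x_2 = 0.2188·98 + 0.3335·18 + 1.3942·58 = 108.3141
Output multipliers (column sums of L):
  Textiles: 1.8014
  Construction: 2.0348
  Healthcare: 2.3296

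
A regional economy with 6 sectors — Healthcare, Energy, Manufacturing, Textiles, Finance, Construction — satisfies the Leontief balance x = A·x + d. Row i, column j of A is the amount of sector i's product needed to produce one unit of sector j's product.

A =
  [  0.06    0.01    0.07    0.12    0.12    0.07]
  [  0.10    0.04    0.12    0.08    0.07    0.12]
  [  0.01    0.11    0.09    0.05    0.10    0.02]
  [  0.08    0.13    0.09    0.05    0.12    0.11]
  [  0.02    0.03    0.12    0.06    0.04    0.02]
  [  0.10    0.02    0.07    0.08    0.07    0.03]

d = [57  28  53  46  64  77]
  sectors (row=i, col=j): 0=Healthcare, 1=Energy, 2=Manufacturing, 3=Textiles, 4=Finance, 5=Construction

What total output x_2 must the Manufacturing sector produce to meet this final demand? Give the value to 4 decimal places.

Form M = I − A:
  [  0.94   -0.01   -0.07   -0.12   -0.12   -0.07]
  [ -0.10    0.96   -0.12   -0.08   -0.07   -0.12]
  [ -0.01   -0.11    0.91   -0.05   -0.10   -0.02]
  [ -0.08   -0.13   -0.09    0.95   -0.12   -0.11]
  [ -0.02   -0.03   -0.12   -0.06    0.96   -0.02]
  [ -0.10   -0.02   -0.07   -0.08   -0.07    0.97]
Leontief inverse L = M⁻¹:
  [  1.1025    0.0595    0.1432    0.1732    0.1870    0.1134]
  [  0.1524    1.0946    0.2035    0.1460    0.1507    0.1703]
  [  0.0461    0.1518    1.1566    0.0942    0.1534    0.0598]
  [  0.1394    0.1846    0.1858    1.1225    0.2028    0.1682]
  [  0.0450    0.0672    0.1682    0.0927    1.0848    0.0479]
  [  0.1349    0.0597    0.1299    0.1269    0.1285    1.0678]
Total output x = L · d:
  x_0 = 1.1025·57 + 0.0595·28 + 0.1432·53 + 0.1732·46 + 0.1870·64 + 0.1134·77 = 100.7562
  x_1 = 0.1524·57 + 1.0946·28 + 0.2035·53 + 0.1460·46 + 0.1507·64 + 0.1703·77 = 79.5888
  x_2 = 0.0461·57 + 0.1518·28 + 1.1566·53 + 0.0942·46 + 0.1534·64 + 0.0598·77 = 86.9382
  x_3 = 0.1394·57 + 0.1846·28 + 0.1858·53 + 1.1225·46 + 0.2028·64 + 0.1682·77 = 100.5249
  x_4 = 0.0450·57 + 0.0672·28 + 0.1682·53 + 0.0927·46 + 1.0848·64 + 0.0479·77 = 90.7472
  x_5 = 0.1349·57 + 0.0597·28 + 0.1299·53 + 0.1269·46 + 0.1285·64 + 1.0678·77 = 112.5231

86.9382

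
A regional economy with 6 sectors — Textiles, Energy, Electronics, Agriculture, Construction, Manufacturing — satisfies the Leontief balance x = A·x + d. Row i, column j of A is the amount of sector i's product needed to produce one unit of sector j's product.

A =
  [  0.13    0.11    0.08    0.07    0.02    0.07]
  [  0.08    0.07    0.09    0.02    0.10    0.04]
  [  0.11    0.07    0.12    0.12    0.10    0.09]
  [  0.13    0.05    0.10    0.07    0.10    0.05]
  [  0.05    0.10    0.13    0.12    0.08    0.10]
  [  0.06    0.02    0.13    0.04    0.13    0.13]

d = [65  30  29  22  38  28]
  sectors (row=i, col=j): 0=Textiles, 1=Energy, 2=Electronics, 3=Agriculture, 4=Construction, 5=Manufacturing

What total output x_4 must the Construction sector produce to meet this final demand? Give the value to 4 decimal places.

Form M = I − A:
  [  0.87   -0.11   -0.08   -0.07   -0.02   -0.07]
  [ -0.08    0.93   -0.09   -0.02   -0.10   -0.04]
  [ -0.11   -0.07    0.88   -0.12   -0.10   -0.09]
  [ -0.13   -0.05   -0.10    0.93   -0.10   -0.05]
  [ -0.05   -0.10   -0.13   -0.12    0.92   -0.10]
  [ -0.06   -0.02   -0.13   -0.04   -0.13    0.87]
Leontief inverse L = M⁻¹:
  [  1.2257    0.1802    0.1822    0.1390    0.1017    0.1454]
  [  0.1572    1.1328    0.1812    0.0863    0.1709    0.1081]
  [  0.2319    0.1607    1.2583    0.2187    0.2103    0.1930]
  [  0.2308    0.1282    0.2124    1.1526    0.1863    0.1341]
  [  0.1637    0.1828    0.2627    0.2122    1.1899    0.1977]
  [  0.1579    0.0957    0.2538    0.1290    0.2287    1.2265]
Total output x = L · d:
  x_0 = 1.2257·65 + 0.1802·30 + 0.1822·29 + 0.1390·22 + 0.1017·38 + 0.1454·28 = 101.3526
  x_1 = 0.1572·65 + 1.1328·30 + 0.1812·29 + 0.0863·22 + 0.1709·38 + 0.1081·28 = 60.8783
  x_2 = 0.2319·65 + 0.1607·30 + 1.2583·29 + 0.2187·22 + 0.2103·38 + 0.1930·28 = 74.5946
  x_3 = 0.2308·65 + 0.1282·30 + 0.2124·29 + 1.1526·22 + 0.1863·38 + 0.1341·28 = 61.1978
  x_4 = 0.1637·65 + 0.1828·30 + 0.2627·29 + 0.2122·22 + 1.1899·38 + 0.1977·28 = 79.1660
  x_5 = 0.1579·65 + 0.0957·30 + 0.2538·29 + 0.1290·22 + 0.2287·38 + 1.2265·28 = 66.3627

79.1660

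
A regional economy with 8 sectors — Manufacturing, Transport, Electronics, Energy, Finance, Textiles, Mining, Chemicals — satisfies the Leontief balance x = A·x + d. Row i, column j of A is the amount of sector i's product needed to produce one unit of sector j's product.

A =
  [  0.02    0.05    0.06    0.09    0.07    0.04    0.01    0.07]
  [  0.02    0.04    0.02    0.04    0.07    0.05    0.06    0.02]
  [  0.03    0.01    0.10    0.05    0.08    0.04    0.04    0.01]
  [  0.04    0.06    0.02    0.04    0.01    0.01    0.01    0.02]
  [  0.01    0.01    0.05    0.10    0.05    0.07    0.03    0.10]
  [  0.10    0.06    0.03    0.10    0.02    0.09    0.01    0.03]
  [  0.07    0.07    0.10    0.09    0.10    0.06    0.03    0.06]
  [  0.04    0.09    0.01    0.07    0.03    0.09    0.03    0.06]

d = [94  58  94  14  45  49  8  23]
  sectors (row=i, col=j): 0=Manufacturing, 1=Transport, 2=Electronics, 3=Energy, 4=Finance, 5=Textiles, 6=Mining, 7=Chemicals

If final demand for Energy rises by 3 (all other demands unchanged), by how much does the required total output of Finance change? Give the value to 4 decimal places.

Form M = I − A:
  [  0.98   -0.05   -0.06   -0.09   -0.07   -0.04   -0.01   -0.07]
  [ -0.02    0.96   -0.02   -0.04   -0.07   -0.05   -0.06   -0.02]
  [ -0.03   -0.01    0.90   -0.05   -0.08   -0.04   -0.04   -0.01]
  [ -0.04   -0.06   -0.02    0.96   -0.01   -0.01   -0.01   -0.02]
  [ -0.01   -0.01   -0.05   -0.10    0.95   -0.07   -0.03   -0.10]
  [ -0.10   -0.06   -0.03   -0.10   -0.02    0.91   -0.01   -0.03]
  [ -0.07   -0.07   -0.10   -0.09   -0.10   -0.06    0.97   -0.06]
  [ -0.04   -0.09   -0.01   -0.07   -0.03   -0.09   -0.03    0.94]
Leontief inverse L = M⁻¹:
  [  1.0448    0.0806    0.0866    0.1337    0.0992    0.0748    0.0276    0.0980]
  [  0.0427    1.0650    0.0451    0.0795    0.0972    0.0801    0.0742    0.0456]
  [  0.0529    0.0333    1.1325    0.0921    0.1112    0.0708    0.0556    0.0363]
  [  0.0516    0.0759    0.0336    1.0613    0.0271    0.0263    0.0197    0.0334]
  [  0.0399    0.0455    0.0770    0.1470    1.0782    0.1080    0.0464    0.1290]
  [  0.1294    0.0949    0.0579    0.1484    0.0513    1.1254    0.0261    0.0585]
  [  0.1052    0.1115    0.1431    0.1549    0.1462    0.1096    1.0552    0.1014]
  [  0.0700    0.1255    0.0351    0.1171    0.0607    0.1283    0.0480    1.0882]
Total output x = L · d:
  x_0 = 1.0448·94 + 0.0806·58 + 0.0866·94 + 0.1337·14 + 0.0992·45 + 0.0748·49 + 0.0276·8 + 0.0980·23 = 123.4907
  x_1 = 0.0427·94 + 1.0650·58 + 0.0451·94 + 0.0795·14 + 0.0972·45 + 0.0801·49 + 0.0742·8 + 0.0456·23 = 81.0838
  x_2 = 0.0529·94 + 0.0333·58 + 1.1325·94 + 0.0921·14 + 0.1112·45 + 0.0708·49 + 0.0556·8 + 0.0363·23 = 124.4059
  x_3 = 0.0516·94 + 0.0759·58 + 0.0336·94 + 1.0613·14 + 0.0271·45 + 0.0263·49 + 0.0197·8 + 0.0334·23 = 30.7027
  x_4 = 0.0399·94 + 0.0455·58 + 0.0770·94 + 0.1470·14 + 1.0782·45 + 0.1080·49 + 0.0464·8 + 0.1290·23 = 72.8352
  x_5 = 0.1294·94 + 0.0949·58 + 0.0579·94 + 0.1484·14 + 0.0513·45 + 1.1254·49 + 0.0261·8 + 0.0585·23 = 84.1945
  x_6 = 0.1052·94 + 0.1115·58 + 0.1431·94 + 0.1549·14 + 0.1462·45 + 0.1096·49 + 1.0552·8 + 0.1014·23 = 54.6937
  x_7 = 0.0700·94 + 0.1255·58 + 0.0351·94 + 0.1171·14 + 0.0607·45 + 0.1283·49 + 0.0480·8 + 1.0882·23 = 53.2274
Δx_4 = L[4,3] · Δd_3 = 0.1470 · 3 = 0.4409

0.4409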